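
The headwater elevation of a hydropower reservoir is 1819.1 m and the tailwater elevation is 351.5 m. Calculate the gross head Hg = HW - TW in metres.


Hg = 1819.1 - 351.5 = 1467.6000 m


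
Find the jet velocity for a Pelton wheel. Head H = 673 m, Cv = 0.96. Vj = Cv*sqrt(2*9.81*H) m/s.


Vj = 0.96 * sqrt(2*9.81*673) = 110.3134 m/s


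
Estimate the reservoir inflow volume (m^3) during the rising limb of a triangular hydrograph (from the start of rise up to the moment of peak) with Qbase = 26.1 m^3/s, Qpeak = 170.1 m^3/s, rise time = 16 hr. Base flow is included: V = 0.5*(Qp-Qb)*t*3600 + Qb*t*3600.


V = 0.5*(170.1 - 26.1)*16*3600 + 26.1*16*3600 = 5.6506e+06 m^3


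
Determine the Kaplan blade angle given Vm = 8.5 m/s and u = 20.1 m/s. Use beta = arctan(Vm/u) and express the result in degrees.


beta = arctan(8.5 / 20.1) = 22.9228 degrees


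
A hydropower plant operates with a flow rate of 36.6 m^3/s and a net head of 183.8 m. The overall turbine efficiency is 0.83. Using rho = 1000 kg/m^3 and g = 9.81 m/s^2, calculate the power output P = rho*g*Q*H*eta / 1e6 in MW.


P = 1000 * 9.81 * 36.6 * 183.8 * 0.83 / 1e6 = 54.7739 MW


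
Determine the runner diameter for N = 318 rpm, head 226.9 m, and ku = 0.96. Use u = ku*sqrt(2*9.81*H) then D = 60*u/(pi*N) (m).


u = 0.96 * sqrt(2*9.81*226.9) = 64.0528 m/s
D = 60 * 64.0528 / (pi * 318) = 3.8469 m


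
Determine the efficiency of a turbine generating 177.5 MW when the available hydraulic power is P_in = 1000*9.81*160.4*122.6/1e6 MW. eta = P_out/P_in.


P_in = 1000 * 9.81 * 160.4 * 122.6 / 1e6 = 192.9140 MW
eta = 177.5 / 192.9140 = 0.9201


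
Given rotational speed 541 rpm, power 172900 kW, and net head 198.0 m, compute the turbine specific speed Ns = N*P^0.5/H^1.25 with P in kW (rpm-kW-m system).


Ns = 541 * 172900^0.5 / 198.0^1.25 = 302.8749


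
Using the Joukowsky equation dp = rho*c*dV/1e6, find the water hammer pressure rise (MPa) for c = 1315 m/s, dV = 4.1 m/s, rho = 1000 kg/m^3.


dp = 1000 * 1315 * 4.1 / 1e6 = 5.3915 MPa


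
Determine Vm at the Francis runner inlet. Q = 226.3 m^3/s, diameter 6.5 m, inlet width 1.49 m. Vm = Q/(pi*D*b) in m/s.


Vm = 226.3 / (pi * 6.5 * 1.49) = 7.4376 m/s


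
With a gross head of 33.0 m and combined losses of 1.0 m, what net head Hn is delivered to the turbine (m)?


Hn = 33.0 - 1.0 = 32.0000 m


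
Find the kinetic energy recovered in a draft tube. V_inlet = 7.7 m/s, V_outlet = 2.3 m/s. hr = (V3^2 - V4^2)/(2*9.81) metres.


hr = (7.7^2 - 2.3^2) / (2*9.81) = 2.7523 m


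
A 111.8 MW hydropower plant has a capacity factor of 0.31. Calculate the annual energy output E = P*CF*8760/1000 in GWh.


E = 111.8 * 0.31 * 8760 / 1000 = 303.6041 GWh


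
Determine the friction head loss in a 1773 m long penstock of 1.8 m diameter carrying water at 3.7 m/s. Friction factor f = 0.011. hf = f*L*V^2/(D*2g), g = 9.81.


hf = 0.011 * 1773 * 3.7^2 / (1.8 * 2 * 9.81) = 7.5602 m


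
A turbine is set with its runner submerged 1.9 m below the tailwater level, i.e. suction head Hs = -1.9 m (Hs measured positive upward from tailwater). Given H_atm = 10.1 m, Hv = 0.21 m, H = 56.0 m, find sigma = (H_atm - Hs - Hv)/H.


sigma = (10.1 - (-1.9) - 0.21) / 56.0 = 0.2105


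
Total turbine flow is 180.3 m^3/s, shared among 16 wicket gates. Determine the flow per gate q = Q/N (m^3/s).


q = 180.3 / 16 = 11.2688 m^3/s


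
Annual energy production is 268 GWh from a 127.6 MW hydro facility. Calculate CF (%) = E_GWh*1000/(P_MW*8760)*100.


CF = 268 * 1000 / (127.6 * 8760) * 100 = 23.9762 %


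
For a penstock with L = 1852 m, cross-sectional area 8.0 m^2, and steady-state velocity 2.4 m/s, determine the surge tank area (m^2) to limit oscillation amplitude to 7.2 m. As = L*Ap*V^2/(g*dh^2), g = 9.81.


As = 1852 * 8.0 * 2.4^2 / (9.81 * 7.2^2) = 167.8106 m^2


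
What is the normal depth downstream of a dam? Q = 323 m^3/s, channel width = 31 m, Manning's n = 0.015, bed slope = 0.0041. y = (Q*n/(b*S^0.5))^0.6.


y = (323 * 0.015 / (31 * 0.0041^0.5))^0.6 = 1.7081 m


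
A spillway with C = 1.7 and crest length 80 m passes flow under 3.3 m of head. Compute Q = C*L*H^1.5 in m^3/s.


Q = 1.7 * 80 * 3.3^1.5 = 815.2857 m^3/s


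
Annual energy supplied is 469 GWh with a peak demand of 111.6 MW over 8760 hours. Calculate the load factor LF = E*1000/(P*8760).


LF = 469 * 1000 / (111.6 * 8760) = 0.4797


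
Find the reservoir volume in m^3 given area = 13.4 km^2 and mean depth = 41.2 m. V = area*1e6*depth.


V = 13.4 * 1e6 * 41.2 = 5.5208e+08 m^3


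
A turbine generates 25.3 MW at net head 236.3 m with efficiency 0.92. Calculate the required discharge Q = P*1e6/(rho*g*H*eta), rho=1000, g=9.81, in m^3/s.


Q = 25.3 * 1e6 / (1000 * 9.81 * 236.3 * 0.92) = 11.8631 m^3/s


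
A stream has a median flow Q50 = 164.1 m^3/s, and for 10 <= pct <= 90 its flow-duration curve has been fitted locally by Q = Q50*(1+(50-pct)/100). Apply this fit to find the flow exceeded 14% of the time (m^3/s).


Q = 164.1 * (1 + (50 - 14)/100) = 223.1760 m^3/s


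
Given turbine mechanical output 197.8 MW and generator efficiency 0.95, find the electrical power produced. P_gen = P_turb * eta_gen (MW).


P_gen = 197.8 * 0.95 = 187.9100 MW


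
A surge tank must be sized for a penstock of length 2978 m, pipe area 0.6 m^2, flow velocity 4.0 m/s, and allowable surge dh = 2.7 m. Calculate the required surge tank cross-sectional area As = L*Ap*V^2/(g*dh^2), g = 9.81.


As = 2978 * 0.6 * 4.0^2 / (9.81 * 2.7^2) = 399.7601 m^2


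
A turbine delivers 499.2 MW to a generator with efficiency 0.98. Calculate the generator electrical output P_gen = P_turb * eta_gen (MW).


P_gen = 499.2 * 0.98 = 489.2160 MW


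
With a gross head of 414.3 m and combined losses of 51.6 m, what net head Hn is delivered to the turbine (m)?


Hn = 414.3 - 51.6 = 362.7000 m


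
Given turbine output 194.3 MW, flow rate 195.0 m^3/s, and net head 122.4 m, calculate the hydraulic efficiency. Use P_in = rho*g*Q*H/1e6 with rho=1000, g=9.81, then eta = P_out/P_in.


P_in = 1000 * 9.81 * 195.0 * 122.4 / 1e6 = 234.1451 MW
eta = 194.3 / 234.1451 = 0.8298


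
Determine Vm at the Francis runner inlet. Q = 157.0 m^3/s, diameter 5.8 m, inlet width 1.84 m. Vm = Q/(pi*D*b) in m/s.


Vm = 157.0 / (pi * 5.8 * 1.84) = 4.6828 m/s


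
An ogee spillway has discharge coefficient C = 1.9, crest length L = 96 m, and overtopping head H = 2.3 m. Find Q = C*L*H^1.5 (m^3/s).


Q = 1.9 * 96 * 2.3^1.5 = 636.2336 m^3/s


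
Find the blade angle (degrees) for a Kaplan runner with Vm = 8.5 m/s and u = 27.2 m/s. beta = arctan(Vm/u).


beta = arctan(8.5 / 27.2) = 17.3540 degrees


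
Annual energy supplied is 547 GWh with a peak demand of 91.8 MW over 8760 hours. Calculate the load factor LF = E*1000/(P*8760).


LF = 547 * 1000 / (91.8 * 8760) = 0.6802


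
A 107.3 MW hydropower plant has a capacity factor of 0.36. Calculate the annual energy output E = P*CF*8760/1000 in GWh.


E = 107.3 * 0.36 * 8760 / 1000 = 338.3813 GWh


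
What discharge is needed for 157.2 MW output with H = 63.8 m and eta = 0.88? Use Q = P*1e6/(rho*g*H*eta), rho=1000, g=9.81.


Q = 157.2 * 1e6 / (1000 * 9.81 * 63.8 * 0.88) = 285.4172 m^3/s


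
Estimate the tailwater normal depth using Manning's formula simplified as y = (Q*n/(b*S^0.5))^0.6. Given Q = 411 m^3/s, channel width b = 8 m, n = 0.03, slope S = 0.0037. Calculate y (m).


y = (411 * 0.03 / (8 * 0.0037^0.5))^0.6 = 6.9545 m


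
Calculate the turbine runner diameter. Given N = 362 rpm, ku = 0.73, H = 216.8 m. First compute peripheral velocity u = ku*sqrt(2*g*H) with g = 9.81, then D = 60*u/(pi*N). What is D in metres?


u = 0.73 * sqrt(2*9.81*216.8) = 47.6104 m/s
D = 60 * 47.6104 / (pi * 362) = 2.5119 m


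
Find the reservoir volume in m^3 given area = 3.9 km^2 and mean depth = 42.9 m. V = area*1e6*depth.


V = 3.9 * 1e6 * 42.9 = 1.6731e+08 m^3


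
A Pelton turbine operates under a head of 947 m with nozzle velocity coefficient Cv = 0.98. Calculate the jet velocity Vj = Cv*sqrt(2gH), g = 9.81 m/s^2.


Vj = 0.98 * sqrt(2*9.81*947) = 133.5828 m/s


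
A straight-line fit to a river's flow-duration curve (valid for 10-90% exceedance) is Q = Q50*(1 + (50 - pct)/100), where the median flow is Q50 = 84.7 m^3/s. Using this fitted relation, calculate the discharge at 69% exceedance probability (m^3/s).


Q = 84.7 * (1 + (50 - 69)/100) = 68.6070 m^3/s


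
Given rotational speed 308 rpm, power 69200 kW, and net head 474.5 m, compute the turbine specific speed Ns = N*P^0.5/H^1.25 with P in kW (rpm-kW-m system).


Ns = 308 * 69200^0.5 / 474.5^1.25 = 36.5855


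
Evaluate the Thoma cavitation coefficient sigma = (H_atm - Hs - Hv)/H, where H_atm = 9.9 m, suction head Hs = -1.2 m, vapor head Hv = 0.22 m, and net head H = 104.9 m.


sigma = (9.9 - (-1.2) - 0.22) / 104.9 = 0.1037


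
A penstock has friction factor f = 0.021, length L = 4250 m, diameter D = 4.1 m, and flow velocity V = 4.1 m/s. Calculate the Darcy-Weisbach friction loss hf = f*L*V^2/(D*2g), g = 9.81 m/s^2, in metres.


hf = 0.021 * 4250 * 4.1^2 / (4.1 * 2 * 9.81) = 18.6506 m


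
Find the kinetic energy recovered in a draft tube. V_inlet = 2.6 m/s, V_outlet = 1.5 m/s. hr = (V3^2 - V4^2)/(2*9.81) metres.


hr = (2.6^2 - 1.5^2) / (2*9.81) = 0.2299 m


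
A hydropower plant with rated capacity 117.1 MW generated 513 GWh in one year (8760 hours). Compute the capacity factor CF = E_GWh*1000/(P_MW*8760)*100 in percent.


CF = 513 * 1000 / (117.1 * 8760) * 100 = 50.0099 %


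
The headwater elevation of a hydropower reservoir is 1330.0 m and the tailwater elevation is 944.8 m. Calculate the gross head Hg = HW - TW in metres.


Hg = 1330.0 - 944.8 = 385.2000 m


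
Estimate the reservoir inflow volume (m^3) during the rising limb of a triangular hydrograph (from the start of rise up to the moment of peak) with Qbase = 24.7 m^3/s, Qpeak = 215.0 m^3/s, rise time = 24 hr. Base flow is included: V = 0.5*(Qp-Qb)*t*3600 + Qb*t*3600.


V = 0.5*(215.0 - 24.7)*24*3600 + 24.7*24*3600 = 1.0355e+07 m^3


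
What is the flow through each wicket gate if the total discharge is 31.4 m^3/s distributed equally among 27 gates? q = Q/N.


q = 31.4 / 27 = 1.1630 m^3/s


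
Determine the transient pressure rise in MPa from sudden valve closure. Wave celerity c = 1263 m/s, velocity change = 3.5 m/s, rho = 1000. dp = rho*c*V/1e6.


dp = 1000 * 1263 * 3.5 / 1e6 = 4.4205 MPa


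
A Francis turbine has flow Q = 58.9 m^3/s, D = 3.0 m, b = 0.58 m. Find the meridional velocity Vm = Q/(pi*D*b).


Vm = 58.9 / (pi * 3.0 * 0.58) = 10.7750 m/s


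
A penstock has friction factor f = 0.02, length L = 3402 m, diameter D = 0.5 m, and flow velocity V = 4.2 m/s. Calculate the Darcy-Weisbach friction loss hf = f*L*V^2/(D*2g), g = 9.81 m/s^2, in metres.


hf = 0.02 * 3402 * 4.2^2 / (0.5 * 2 * 9.81) = 122.3472 m


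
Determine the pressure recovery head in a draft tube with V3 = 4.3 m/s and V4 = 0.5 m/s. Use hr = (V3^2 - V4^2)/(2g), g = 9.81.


hr = (4.3^2 - 0.5^2) / (2*9.81) = 0.9297 m


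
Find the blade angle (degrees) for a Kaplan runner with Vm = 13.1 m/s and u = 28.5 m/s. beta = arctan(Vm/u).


beta = arctan(13.1 / 28.5) = 24.6858 degrees


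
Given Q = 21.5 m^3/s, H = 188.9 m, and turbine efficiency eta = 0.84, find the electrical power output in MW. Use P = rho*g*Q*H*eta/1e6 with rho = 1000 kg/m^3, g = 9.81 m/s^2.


P = 1000 * 9.81 * 21.5 * 188.9 * 0.84 / 1e6 = 33.4671 MW


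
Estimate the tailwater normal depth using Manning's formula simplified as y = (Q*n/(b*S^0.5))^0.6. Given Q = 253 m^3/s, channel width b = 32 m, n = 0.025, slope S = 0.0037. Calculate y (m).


y = (253 * 0.025 / (32 * 0.0037^0.5))^0.6 = 2.0281 m


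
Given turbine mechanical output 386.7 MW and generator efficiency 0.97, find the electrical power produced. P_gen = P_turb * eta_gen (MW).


P_gen = 386.7 * 0.97 = 375.0990 MW


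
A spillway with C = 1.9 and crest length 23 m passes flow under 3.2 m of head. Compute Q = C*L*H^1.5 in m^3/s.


Q = 1.9 * 23 * 3.2^1.5 = 250.1534 m^3/s


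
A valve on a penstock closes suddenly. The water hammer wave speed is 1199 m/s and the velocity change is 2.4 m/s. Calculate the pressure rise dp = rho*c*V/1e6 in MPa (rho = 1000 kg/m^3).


dp = 1000 * 1199 * 2.4 / 1e6 = 2.8776 MPa


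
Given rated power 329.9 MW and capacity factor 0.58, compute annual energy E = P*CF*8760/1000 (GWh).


E = 329.9 * 0.58 * 8760 / 1000 = 1676.1559 GWh


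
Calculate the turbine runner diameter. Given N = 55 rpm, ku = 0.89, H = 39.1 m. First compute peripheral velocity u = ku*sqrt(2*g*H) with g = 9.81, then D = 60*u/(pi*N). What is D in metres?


u = 0.89 * sqrt(2*9.81*39.1) = 24.6506 m/s
D = 60 * 24.6506 / (pi * 55) = 8.5599 m


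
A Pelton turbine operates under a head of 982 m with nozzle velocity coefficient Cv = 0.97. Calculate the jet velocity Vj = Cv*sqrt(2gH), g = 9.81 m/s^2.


Vj = 0.97 * sqrt(2*9.81*982) = 134.6409 m/s


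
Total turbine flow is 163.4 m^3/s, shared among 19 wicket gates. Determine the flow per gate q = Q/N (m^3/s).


q = 163.4 / 19 = 8.6000 m^3/s


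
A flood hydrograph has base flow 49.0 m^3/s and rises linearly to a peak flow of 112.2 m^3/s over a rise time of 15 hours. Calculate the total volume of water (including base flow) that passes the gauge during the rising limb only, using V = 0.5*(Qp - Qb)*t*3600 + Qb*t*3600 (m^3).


V = 0.5*(112.2 - 49.0)*15*3600 + 49.0*15*3600 = 4.3524e+06 m^3


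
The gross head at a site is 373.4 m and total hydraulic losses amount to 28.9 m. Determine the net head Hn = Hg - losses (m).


Hn = 373.4 - 28.9 = 344.5000 m


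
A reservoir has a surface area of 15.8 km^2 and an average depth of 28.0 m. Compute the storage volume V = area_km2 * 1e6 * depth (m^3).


V = 15.8 * 1e6 * 28.0 = 4.4240e+08 m^3


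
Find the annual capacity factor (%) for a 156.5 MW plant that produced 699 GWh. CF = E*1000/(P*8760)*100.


CF = 699 * 1000 / (156.5 * 8760) * 100 = 50.9869 %


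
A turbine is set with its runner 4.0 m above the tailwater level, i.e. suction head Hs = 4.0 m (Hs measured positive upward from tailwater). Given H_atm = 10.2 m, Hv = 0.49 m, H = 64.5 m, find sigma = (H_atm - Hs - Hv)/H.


sigma = (10.2 - 4.0 - 0.49) / 64.5 = 0.0885


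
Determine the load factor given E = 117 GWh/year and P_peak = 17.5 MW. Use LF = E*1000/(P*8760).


LF = 117 * 1000 / (17.5 * 8760) = 0.7632


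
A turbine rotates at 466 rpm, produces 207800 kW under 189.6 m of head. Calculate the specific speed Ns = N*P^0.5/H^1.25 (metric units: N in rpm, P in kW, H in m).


Ns = 466 * 207800^0.5 / 189.6^1.25 = 301.9331


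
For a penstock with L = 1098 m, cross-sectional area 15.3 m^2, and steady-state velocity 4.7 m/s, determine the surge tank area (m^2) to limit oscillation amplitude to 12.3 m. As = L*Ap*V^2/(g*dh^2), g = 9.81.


As = 1098 * 15.3 * 4.7^2 / (9.81 * 12.3^2) = 250.0404 m^2


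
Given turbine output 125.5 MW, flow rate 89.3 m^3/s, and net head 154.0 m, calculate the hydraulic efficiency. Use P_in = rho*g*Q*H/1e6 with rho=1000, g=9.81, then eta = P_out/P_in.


P_in = 1000 * 9.81 * 89.3 * 154.0 / 1e6 = 134.9091 MW
eta = 125.5 / 134.9091 = 0.9303


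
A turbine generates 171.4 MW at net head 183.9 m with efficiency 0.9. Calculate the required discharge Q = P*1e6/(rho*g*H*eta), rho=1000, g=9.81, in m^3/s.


Q = 171.4 * 1e6 / (1000 * 9.81 * 183.9 * 0.9) = 105.5644 m^3/s


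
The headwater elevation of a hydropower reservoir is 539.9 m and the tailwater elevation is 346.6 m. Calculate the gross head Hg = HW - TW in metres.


Hg = 539.9 - 346.6 = 193.3000 m


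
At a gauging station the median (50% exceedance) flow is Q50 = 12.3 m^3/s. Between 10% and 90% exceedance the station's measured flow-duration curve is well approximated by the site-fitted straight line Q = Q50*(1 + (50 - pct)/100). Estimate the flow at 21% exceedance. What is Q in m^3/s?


Q = 12.3 * (1 + (50 - 21)/100) = 15.8670 m^3/s


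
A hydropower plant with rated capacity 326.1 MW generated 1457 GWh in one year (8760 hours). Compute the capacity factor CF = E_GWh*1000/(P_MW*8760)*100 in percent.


CF = 1457 * 1000 / (326.1 * 8760) * 100 = 51.0040 %


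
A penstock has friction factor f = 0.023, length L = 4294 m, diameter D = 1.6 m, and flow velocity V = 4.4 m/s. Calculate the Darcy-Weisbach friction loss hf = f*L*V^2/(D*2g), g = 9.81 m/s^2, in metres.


hf = 0.023 * 4294 * 4.4^2 / (1.6 * 2 * 9.81) = 60.9083 m


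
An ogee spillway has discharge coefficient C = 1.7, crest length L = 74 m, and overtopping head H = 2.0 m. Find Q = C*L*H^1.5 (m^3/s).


Q = 1.7 * 74 * 2.0^1.5 = 355.8161 m^3/s


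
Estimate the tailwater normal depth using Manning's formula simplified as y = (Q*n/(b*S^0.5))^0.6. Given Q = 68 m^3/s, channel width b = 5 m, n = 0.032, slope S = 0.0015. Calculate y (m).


y = (68 * 0.032 / (5 * 0.0015^0.5))^0.6 = 4.2696 m


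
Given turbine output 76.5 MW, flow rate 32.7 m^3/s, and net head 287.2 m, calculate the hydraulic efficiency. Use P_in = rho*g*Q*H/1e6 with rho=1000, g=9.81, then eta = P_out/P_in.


P_in = 1000 * 9.81 * 32.7 * 287.2 / 1e6 = 92.1300 MW
eta = 76.5 / 92.1300 = 0.8303


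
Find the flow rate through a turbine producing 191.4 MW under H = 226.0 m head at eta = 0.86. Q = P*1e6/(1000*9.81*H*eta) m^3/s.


Q = 191.4 * 1e6 / (1000 * 9.81 * 226.0 * 0.86) = 100.3844 m^3/s


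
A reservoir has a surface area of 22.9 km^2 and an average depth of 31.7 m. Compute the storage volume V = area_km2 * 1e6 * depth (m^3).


V = 22.9 * 1e6 * 31.7 = 7.2593e+08 m^3


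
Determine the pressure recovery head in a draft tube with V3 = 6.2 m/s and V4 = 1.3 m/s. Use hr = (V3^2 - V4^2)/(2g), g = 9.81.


hr = (6.2^2 - 1.3^2) / (2*9.81) = 1.8731 m


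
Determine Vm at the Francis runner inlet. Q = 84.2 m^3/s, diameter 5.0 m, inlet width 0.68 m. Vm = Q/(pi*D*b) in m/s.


Vm = 84.2 / (pi * 5.0 * 0.68) = 7.8829 m/s


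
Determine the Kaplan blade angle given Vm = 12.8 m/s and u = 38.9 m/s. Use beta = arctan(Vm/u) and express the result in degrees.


beta = arctan(12.8 / 38.9) = 18.2137 degrees


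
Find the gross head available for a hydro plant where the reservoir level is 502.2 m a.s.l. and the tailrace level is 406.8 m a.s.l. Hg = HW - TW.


Hg = 502.2 - 406.8 = 95.4000 m


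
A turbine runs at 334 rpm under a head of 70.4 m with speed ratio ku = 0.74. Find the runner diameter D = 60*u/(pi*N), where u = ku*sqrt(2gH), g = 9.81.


u = 0.74 * sqrt(2*9.81*70.4) = 27.5022 m/s
D = 60 * 27.5022 / (pi * 334) = 1.5726 m


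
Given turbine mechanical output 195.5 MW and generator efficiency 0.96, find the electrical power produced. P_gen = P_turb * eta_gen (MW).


P_gen = 195.5 * 0.96 = 187.6800 MW


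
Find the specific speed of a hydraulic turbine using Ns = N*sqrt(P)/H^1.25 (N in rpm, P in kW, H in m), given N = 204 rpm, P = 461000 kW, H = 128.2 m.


Ns = 204 * 461000^0.5 / 128.2^1.25 = 321.0854


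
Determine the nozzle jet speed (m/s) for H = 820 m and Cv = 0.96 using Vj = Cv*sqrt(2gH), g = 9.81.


Vj = 0.96 * sqrt(2*9.81*820) = 121.7665 m/s


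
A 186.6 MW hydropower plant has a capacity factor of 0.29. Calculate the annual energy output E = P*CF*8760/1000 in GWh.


E = 186.6 * 0.29 * 8760 / 1000 = 474.0386 GWh


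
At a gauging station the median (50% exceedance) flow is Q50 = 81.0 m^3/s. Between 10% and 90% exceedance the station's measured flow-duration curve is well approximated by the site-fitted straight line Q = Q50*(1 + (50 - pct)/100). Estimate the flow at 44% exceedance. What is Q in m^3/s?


Q = 81.0 * (1 + (50 - 44)/100) = 85.8600 m^3/s


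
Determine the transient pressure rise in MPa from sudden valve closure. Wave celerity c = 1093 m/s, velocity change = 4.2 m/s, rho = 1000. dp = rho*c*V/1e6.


dp = 1000 * 1093 * 4.2 / 1e6 = 4.5906 MPa


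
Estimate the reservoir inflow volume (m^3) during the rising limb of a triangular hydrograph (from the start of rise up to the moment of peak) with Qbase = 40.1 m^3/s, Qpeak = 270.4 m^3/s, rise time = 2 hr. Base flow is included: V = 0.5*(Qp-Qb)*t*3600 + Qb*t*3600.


V = 0.5*(270.4 - 40.1)*2*3600 + 40.1*2*3600 = 1.1178e+06 m^3


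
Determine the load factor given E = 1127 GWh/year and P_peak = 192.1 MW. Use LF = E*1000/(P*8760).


LF = 1127 * 1000 / (192.1 * 8760) = 0.6697


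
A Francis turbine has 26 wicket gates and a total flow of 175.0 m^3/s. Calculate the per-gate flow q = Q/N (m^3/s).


q = 175.0 / 26 = 6.7308 m^3/s


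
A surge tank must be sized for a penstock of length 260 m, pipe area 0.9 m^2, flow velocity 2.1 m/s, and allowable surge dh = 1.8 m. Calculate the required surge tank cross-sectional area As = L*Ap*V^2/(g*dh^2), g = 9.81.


As = 260 * 0.9 * 2.1^2 / (9.81 * 1.8^2) = 32.4669 m^2


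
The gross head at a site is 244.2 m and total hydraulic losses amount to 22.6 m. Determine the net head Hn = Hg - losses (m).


Hn = 244.2 - 22.6 = 221.6000 m


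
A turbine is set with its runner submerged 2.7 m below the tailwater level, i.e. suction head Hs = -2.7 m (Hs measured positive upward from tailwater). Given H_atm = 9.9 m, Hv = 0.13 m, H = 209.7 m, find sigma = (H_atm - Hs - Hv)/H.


sigma = (9.9 - (-2.7) - 0.13) / 209.7 = 0.0595


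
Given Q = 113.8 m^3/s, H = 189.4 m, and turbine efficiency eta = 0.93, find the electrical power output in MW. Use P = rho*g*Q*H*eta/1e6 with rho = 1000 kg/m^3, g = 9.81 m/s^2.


P = 1000 * 9.81 * 113.8 * 189.4 * 0.93 / 1e6 = 196.6411 MW


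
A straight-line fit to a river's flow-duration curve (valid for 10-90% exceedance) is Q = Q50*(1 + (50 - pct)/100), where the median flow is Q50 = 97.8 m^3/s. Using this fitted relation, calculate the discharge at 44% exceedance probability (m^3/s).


Q = 97.8 * (1 + (50 - 44)/100) = 103.6680 m^3/s


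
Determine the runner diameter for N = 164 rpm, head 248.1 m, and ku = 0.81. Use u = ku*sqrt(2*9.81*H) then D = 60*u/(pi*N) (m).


u = 0.81 * sqrt(2*9.81*248.1) = 56.5129 m/s
D = 60 * 56.5129 / (pi * 164) = 6.5812 m


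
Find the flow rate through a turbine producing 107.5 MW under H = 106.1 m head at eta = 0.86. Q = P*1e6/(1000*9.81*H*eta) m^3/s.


Q = 107.5 * 1e6 / (1000 * 9.81 * 106.1 * 0.86) = 120.0952 m^3/s


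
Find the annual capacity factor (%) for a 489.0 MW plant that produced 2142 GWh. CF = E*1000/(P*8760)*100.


CF = 2142 * 1000 / (489.0 * 8760) * 100 = 50.0042 %


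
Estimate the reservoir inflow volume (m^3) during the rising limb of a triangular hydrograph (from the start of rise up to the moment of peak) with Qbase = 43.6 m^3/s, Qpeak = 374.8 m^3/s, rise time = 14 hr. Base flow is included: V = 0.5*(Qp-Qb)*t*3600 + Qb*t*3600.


V = 0.5*(374.8 - 43.6)*14*3600 + 43.6*14*3600 = 1.0544e+07 m^3


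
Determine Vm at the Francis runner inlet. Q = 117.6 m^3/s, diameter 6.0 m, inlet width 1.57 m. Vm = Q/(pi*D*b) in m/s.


Vm = 117.6 / (pi * 6.0 * 1.57) = 3.9738 m/s


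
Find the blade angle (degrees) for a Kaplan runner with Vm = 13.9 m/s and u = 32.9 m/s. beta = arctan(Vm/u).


beta = arctan(13.9 / 32.9) = 22.9037 degrees


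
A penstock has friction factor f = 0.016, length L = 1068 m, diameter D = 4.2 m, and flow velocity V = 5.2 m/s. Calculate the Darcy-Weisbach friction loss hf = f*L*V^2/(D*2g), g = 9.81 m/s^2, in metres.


hf = 0.016 * 1068 * 5.2^2 / (4.2 * 2 * 9.81) = 5.6072 m


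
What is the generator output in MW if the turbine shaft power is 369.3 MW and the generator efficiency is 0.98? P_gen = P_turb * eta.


P_gen = 369.3 * 0.98 = 361.9140 MW


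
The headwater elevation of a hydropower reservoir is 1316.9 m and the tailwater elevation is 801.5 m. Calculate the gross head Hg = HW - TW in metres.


Hg = 1316.9 - 801.5 = 515.4000 m


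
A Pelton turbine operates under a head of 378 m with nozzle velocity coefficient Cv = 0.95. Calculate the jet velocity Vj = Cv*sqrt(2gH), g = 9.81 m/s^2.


Vj = 0.95 * sqrt(2*9.81*378) = 81.8124 m/s


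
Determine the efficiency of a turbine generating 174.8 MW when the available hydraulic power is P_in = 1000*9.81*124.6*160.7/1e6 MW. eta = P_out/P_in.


P_in = 1000 * 9.81 * 124.6 * 160.7 / 1e6 = 196.4278 MW
eta = 174.8 / 196.4278 = 0.8899


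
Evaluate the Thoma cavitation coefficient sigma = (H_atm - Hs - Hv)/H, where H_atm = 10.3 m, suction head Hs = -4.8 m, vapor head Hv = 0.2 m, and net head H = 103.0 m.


sigma = (10.3 - (-4.8) - 0.2) / 103.0 = 0.1447


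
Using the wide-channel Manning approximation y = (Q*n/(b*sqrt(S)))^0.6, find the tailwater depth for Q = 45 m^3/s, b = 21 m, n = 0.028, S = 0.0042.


y = (45 * 0.028 / (21 * 0.0042^0.5))^0.6 = 0.9548 m


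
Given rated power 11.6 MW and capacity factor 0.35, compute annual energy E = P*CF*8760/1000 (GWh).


E = 11.6 * 0.35 * 8760 / 1000 = 35.5656 GWh


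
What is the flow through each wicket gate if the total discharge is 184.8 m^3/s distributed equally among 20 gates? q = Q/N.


q = 184.8 / 20 = 9.2400 m^3/s


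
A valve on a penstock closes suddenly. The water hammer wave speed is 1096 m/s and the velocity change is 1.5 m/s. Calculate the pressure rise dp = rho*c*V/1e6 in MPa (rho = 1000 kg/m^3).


dp = 1000 * 1096 * 1.5 / 1e6 = 1.6440 MPa


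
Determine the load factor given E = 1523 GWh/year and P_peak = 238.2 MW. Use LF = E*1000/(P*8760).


LF = 1523 * 1000 / (238.2 * 8760) = 0.7299


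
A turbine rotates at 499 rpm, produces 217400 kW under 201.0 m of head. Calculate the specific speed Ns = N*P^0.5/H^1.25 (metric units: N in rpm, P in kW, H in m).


Ns = 499 * 217400^0.5 / 201.0^1.25 = 307.4222


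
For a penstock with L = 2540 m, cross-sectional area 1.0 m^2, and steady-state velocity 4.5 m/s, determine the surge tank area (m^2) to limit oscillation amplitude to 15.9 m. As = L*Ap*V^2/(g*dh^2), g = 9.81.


As = 2540 * 1.0 * 4.5^2 / (9.81 * 15.9^2) = 20.7394 m^2


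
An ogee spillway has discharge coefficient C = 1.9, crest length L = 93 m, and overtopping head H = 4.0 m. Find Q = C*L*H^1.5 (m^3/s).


Q = 1.9 * 93 * 4.0^1.5 = 1413.6000 m^3/s


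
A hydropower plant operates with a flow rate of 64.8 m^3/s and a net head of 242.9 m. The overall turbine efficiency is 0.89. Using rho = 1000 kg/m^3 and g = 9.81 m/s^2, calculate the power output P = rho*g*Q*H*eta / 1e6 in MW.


P = 1000 * 9.81 * 64.8 * 242.9 * 0.89 / 1e6 = 137.4237 MW


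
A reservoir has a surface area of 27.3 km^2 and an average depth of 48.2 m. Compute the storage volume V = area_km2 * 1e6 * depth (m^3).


V = 27.3 * 1e6 * 48.2 = 1.3159e+09 m^3


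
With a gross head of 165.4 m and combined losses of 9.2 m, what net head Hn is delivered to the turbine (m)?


Hn = 165.4 - 9.2 = 156.2000 m


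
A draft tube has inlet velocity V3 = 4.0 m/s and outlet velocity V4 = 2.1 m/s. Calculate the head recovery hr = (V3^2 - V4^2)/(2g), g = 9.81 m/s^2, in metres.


hr = (4.0^2 - 2.1^2) / (2*9.81) = 0.5907 m


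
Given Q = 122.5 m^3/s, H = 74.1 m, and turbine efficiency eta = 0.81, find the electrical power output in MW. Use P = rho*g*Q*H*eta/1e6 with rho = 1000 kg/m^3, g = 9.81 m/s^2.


P = 1000 * 9.81 * 122.5 * 74.1 * 0.81 / 1e6 = 72.1287 MW


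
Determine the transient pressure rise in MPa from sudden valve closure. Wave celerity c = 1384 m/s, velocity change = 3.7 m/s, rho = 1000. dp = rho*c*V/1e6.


dp = 1000 * 1384 * 3.7 / 1e6 = 5.1208 MPa


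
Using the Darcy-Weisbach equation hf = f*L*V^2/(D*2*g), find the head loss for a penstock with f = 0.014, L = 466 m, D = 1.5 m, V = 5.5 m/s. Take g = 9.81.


hf = 0.014 * 466 * 5.5^2 / (1.5 * 2 * 9.81) = 6.7058 m


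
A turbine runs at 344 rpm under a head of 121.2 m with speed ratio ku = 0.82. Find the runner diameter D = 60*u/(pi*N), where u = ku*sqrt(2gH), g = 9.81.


u = 0.82 * sqrt(2*9.81*121.2) = 39.9866 m/s
D = 60 * 39.9866 / (pi * 344) = 2.2200 m


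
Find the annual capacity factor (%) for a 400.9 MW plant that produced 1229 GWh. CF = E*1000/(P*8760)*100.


CF = 1229 * 1000 / (400.9 * 8760) * 100 = 34.9955 %


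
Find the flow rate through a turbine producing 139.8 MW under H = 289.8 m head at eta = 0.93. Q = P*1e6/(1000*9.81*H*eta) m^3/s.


Q = 139.8 * 1e6 / (1000 * 9.81 * 289.8 * 0.93) = 52.8758 m^3/s


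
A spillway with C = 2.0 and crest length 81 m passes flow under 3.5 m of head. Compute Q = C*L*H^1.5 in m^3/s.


Q = 2.0 * 81 * 3.5^1.5 = 1060.7599 m^3/s


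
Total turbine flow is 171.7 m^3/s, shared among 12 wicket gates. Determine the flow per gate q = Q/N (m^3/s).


q = 171.7 / 12 = 14.3083 m^3/s


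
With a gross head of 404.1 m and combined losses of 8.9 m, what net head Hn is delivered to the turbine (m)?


Hn = 404.1 - 8.9 = 395.2000 m


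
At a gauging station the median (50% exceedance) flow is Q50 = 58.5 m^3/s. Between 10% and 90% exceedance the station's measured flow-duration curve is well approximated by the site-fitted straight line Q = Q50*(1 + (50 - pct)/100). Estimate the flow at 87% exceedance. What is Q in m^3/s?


Q = 58.5 * (1 + (50 - 87)/100) = 36.8550 m^3/s


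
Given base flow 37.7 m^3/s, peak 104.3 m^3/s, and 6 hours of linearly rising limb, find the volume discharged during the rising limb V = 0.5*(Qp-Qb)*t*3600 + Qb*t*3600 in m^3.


V = 0.5*(104.3 - 37.7)*6*3600 + 37.7*6*3600 = 1.5336e+06 m^3


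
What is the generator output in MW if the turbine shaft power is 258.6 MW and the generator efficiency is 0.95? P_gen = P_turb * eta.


P_gen = 258.6 * 0.95 = 245.6700 MW


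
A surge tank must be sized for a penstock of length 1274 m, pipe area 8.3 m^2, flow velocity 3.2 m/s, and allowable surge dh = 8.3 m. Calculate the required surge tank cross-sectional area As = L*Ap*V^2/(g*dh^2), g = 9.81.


As = 1274 * 8.3 * 3.2^2 / (9.81 * 8.3^2) = 160.2221 m^2


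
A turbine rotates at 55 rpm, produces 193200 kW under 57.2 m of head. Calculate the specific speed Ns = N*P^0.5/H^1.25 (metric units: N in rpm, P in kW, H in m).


Ns = 55 * 193200^0.5 / 57.2^1.25 = 153.6814


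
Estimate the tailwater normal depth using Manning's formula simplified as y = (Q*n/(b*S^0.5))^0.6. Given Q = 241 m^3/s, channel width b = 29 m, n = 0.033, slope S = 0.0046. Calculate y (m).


y = (241 * 0.033 / (29 * 0.0046^0.5))^0.6 = 2.3123 m


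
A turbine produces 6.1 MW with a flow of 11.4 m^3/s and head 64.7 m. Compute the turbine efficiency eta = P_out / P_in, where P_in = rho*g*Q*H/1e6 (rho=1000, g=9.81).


P_in = 1000 * 9.81 * 11.4 * 64.7 / 1e6 = 7.2357 MW
eta = 6.1 / 7.2357 = 0.8430


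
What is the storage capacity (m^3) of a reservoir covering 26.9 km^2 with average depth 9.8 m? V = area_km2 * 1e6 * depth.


V = 26.9 * 1e6 * 9.8 = 2.6362e+08 m^3


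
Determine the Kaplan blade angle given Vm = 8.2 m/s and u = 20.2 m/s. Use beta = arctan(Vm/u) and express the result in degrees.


beta = arctan(8.2 / 20.2) = 22.0942 degrees


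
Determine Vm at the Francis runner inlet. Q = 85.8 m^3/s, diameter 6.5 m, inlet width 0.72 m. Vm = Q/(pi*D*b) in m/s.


Vm = 85.8 / (pi * 6.5 * 0.72) = 5.8357 m/s


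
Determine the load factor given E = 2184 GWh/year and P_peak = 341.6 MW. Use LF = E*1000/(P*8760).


LF = 2184 * 1000 / (341.6 * 8760) = 0.7298


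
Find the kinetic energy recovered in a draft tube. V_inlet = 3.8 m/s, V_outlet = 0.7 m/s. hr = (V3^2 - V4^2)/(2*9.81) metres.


hr = (3.8^2 - 0.7^2) / (2*9.81) = 0.7110 m


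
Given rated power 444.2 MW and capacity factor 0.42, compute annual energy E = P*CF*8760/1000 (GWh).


E = 444.2 * 0.42 * 8760 / 1000 = 1634.3006 GWh


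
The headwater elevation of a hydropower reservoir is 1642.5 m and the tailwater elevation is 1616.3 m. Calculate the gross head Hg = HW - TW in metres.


Hg = 1642.5 - 1616.3 = 26.2000 m


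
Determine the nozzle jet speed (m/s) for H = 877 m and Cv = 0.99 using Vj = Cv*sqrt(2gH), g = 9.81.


Vj = 0.99 * sqrt(2*9.81*877) = 129.8627 m/s


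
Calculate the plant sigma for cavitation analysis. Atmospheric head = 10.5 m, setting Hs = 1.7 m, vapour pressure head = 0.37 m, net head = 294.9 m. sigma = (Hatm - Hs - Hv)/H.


sigma = (10.5 - 1.7 - 0.37) / 294.9 = 0.0286


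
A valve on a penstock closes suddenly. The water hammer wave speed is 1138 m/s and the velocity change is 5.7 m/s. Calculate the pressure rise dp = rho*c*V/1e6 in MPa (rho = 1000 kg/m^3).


dp = 1000 * 1138 * 5.7 / 1e6 = 6.4866 MPa


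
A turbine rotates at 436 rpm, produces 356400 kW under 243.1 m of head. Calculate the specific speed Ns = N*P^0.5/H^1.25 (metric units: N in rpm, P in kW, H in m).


Ns = 436 * 356400^0.5 / 243.1^1.25 = 271.1591


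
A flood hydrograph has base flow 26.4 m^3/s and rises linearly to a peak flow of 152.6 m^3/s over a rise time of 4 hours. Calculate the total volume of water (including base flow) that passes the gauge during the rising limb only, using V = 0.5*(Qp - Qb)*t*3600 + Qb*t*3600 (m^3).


V = 0.5*(152.6 - 26.4)*4*3600 + 26.4*4*3600 = 1.2888e+06 m^3


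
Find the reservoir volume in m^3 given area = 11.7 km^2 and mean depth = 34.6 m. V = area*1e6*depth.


V = 11.7 * 1e6 * 34.6 = 4.0482e+08 m^3


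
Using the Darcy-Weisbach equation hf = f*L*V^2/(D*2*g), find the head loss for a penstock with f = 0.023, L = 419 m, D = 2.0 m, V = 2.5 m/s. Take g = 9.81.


hf = 0.023 * 419 * 2.5^2 / (2.0 * 2 * 9.81) = 1.5349 m


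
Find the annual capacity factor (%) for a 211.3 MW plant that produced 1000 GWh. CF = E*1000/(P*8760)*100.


CF = 1000 * 1000 / (211.3 * 8760) * 100 = 54.0252 %


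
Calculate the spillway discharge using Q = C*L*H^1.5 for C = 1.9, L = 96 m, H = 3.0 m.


Q = 1.9 * 96 * 3.0^1.5 = 947.7782 m^3/s


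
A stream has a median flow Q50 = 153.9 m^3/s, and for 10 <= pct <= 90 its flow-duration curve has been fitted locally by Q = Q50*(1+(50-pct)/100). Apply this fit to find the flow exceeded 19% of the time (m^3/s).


Q = 153.9 * (1 + (50 - 19)/100) = 201.6090 m^3/s


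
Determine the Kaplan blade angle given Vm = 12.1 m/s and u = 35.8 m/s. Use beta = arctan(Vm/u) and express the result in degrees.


beta = arctan(12.1 / 35.8) = 18.6747 degrees


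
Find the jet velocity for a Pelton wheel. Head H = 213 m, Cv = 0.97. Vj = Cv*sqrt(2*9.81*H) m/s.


Vj = 0.97 * sqrt(2*9.81*213) = 62.7063 m/s


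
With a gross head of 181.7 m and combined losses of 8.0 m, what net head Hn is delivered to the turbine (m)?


Hn = 181.7 - 8.0 = 173.7000 m


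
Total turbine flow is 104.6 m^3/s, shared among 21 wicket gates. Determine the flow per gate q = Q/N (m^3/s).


q = 104.6 / 21 = 4.9810 m^3/s


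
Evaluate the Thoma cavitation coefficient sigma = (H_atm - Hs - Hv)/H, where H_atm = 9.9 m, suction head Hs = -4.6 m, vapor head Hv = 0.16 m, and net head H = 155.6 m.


sigma = (9.9 - (-4.6) - 0.16) / 155.6 = 0.0922


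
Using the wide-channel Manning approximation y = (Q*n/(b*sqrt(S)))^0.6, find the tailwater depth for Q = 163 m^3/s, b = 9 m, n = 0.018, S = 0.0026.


y = (163 * 0.018 / (9 * 0.0026^0.5))^0.6 = 3.0440 m


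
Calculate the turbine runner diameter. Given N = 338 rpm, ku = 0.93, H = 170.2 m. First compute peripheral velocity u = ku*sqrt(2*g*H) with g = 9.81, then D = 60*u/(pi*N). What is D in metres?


u = 0.93 * sqrt(2*9.81*170.2) = 53.7418 m/s
D = 60 * 53.7418 / (pi * 338) = 3.0367 m


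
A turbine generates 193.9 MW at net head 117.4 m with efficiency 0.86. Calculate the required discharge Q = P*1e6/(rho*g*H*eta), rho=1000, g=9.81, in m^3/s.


Q = 193.9 * 1e6 / (1000 * 9.81 * 117.4 * 0.86) = 195.7682 m^3/s


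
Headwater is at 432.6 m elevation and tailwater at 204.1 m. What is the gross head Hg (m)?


Hg = 432.6 - 204.1 = 228.5000 m


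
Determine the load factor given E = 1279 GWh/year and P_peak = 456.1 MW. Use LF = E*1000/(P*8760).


LF = 1279 * 1000 / (456.1 * 8760) = 0.3201


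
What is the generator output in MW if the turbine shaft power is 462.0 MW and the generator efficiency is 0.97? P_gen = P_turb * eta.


P_gen = 462.0 * 0.97 = 448.1400 MW


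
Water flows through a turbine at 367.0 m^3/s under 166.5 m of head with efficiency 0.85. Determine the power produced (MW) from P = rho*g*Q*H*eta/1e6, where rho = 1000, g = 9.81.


P = 1000 * 9.81 * 367.0 * 166.5 * 0.85 / 1e6 = 509.5282 MW


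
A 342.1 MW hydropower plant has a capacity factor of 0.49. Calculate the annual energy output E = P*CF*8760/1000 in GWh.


E = 342.1 * 0.49 * 8760 / 1000 = 1468.4300 GWh


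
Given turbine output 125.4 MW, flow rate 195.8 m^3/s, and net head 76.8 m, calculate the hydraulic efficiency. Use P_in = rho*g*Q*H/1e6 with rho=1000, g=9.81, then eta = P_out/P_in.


P_in = 1000 * 9.81 * 195.8 * 76.8 / 1e6 = 147.5173 MW
eta = 125.4 / 147.5173 = 0.8501


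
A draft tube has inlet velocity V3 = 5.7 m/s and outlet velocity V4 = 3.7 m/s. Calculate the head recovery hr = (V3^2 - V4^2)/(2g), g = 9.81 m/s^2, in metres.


hr = (5.7^2 - 3.7^2) / (2*9.81) = 0.9582 m


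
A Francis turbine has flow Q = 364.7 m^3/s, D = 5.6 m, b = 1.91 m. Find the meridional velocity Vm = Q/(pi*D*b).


Vm = 364.7 / (pi * 5.6 * 1.91) = 10.8534 m/s


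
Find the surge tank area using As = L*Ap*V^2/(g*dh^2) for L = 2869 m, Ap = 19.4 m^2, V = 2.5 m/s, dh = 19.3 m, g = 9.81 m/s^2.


As = 2869 * 19.4 * 2.5^2 / (9.81 * 19.3^2) = 95.1982 m^2


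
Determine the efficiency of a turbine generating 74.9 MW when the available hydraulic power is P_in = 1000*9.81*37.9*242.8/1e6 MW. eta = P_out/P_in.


P_in = 1000 * 9.81 * 37.9 * 242.8 / 1e6 = 90.2728 MW
eta = 74.9 / 90.2728 = 0.8297


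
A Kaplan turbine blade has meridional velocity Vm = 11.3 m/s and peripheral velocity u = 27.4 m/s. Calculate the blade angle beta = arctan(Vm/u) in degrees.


beta = arctan(11.3 / 27.4) = 22.4117 degrees


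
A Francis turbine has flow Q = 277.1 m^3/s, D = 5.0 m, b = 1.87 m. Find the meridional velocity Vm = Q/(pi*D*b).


Vm = 277.1 / (pi * 5.0 * 1.87) = 9.4335 m/s


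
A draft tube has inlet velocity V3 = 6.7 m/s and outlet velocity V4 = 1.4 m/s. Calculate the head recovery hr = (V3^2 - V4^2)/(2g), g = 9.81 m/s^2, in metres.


hr = (6.7^2 - 1.4^2) / (2*9.81) = 2.1881 m


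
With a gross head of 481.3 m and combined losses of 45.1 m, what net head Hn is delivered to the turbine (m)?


Hn = 481.3 - 45.1 = 436.2000 m


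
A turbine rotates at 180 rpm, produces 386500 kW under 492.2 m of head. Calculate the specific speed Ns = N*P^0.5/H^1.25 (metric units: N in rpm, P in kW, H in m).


Ns = 180 * 386500^0.5 / 492.2^1.25 = 48.2692


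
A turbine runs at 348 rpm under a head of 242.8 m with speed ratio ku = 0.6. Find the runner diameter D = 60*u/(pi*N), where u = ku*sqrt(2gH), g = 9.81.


u = 0.6 * sqrt(2*9.81*242.8) = 41.4119 m/s
D = 60 * 41.4119 / (pi * 348) = 2.2727 m


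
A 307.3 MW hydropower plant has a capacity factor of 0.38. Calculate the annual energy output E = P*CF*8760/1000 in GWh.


E = 307.3 * 0.38 * 8760 / 1000 = 1022.9402 GWh


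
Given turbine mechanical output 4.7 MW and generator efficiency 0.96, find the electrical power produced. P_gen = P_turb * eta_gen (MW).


P_gen = 4.7 * 0.96 = 4.5120 MW


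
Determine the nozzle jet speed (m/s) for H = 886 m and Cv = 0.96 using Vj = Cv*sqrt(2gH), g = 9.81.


Vj = 0.96 * sqrt(2*9.81*886) = 126.5720 m/s


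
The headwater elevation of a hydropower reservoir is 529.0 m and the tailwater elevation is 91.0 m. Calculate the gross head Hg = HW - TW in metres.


Hg = 529.0 - 91.0 = 438.0000 m
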